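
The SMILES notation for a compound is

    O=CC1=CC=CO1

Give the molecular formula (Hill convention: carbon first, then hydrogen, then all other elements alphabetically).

Walk through each heavy atom and fill implicit hydrogens from standard valence (C 4, N 3, O 2, S 2, halogen 1):
  atom 1: O, bond orders sum to 2 (valence 2) → 0 H
  atom 2: C, bond orders sum to 3 (valence 4) → 1 H
  atom 3: C, bond orders sum to 4 (valence 4) → 0 H
  atom 4: C, bond orders sum to 3 (valence 4) → 1 H
  atom 5: C, bond orders sum to 3 (valence 4) → 1 H
  atom 6: C, bond orders sum to 3 (valence 4) → 1 H
  atom 7: O, bond orders sum to 2 (valence 2) → 0 H
Totals → C:5, H:4, O:2.
In Hill order: C5H4O2.

C5H4O2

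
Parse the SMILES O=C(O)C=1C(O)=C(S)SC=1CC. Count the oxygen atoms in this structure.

Scan the SMILES for O atoms (remember two-letter symbols like Cl and Br are single atoms).
Oxygen count: 3.

3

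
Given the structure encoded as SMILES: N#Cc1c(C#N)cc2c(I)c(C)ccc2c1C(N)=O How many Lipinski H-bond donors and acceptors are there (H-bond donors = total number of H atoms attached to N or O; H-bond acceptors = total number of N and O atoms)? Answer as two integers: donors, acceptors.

Donors: find every N or O and count the H atoms it carries.
  atom 1 (N): bond orders sum to 3 → 0 H
  atom 6 (N): bond orders sum to 3 → 0 H
  atom 18 (N): bond orders sum to 1 → 2 H
  atom 19 (O): bond orders sum to 2 → 0 H
Lipinski HBD = 2.
Acceptors: N atoms = 3, O atoms = 1 → HBA = 4.

2, 4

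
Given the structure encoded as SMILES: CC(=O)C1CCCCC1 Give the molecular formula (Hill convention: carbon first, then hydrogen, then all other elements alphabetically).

Walk through each heavy atom and fill implicit hydrogens from standard valence (C 4, N 3, O 2, S 2, halogen 1):
  atom 1: C, bond orders sum to 1 (valence 4) → 3 H
  atom 2: C, bond orders sum to 4 (valence 4) → 0 H
  atom 3: O, bond orders sum to 2 (valence 2) → 0 H
  atom 4: C, bond orders sum to 3 (valence 4) → 1 H
  atom 5: C, bond orders sum to 2 (valence 4) → 2 H
  atom 6: C, bond orders sum to 2 (valence 4) → 2 H
  atom 7: C, bond orders sum to 2 (valence 4) → 2 H
  atom 8: C, bond orders sum to 2 (valence 4) → 2 H
  atom 9: C, bond orders sum to 2 (valence 4) → 2 H
Totals → C:8, H:14, O:1.

C8H14O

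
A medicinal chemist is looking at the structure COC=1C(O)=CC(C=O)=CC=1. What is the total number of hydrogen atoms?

Walk through each heavy atom and fill implicit hydrogens from standard valence (C 4, N 3, O 2, S 2, halogen 1):
  atom 1: C, bond orders sum to 1 (valence 4) → 3 H
  atom 2: O, bond orders sum to 2 (valence 2) → 0 H
  atom 3: C, bond orders sum to 4 (valence 4) → 0 H
  atom 4: C, bond orders sum to 4 (valence 4) → 0 H
  atom 5: O, bond orders sum to 1 (valence 2) → 1 H
  atom 6: C, bond orders sum to 3 (valence 4) → 1 H
  atom 7: C, bond orders sum to 4 (valence 4) → 0 H
  atom 8: C, bond orders sum to 3 (valence 4) → 1 H
  atom 9: O, bond orders sum to 2 (valence 2) → 0 H
  atom 10: C, bond orders sum to 3 (valence 4) → 1 H
  atom 11: C, bond orders sum to 3 (valence 4) → 1 H
Total hydrogens: 8.

8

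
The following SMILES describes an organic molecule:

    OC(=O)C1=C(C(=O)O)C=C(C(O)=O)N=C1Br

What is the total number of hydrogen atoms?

4

Walk through each heavy atom and fill implicit hydrogens from standard valence (C 4, N 3, O 2, S 2, halogen 1):
  atom 1: O, bond orders sum to 1 (valence 2) → 1 H
  atom 2: C, bond orders sum to 4 (valence 4) → 0 H
  atom 3: O, bond orders sum to 2 (valence 2) → 0 H
  atom 4: C, bond orders sum to 4 (valence 4) → 0 H
  atom 5: C, bond orders sum to 4 (valence 4) → 0 H
  atom 6: C, bond orders sum to 4 (valence 4) → 0 H
  atom 7: O, bond orders sum to 2 (valence 2) → 0 H
  atom 8: O, bond orders sum to 1 (valence 2) → 1 H
  atom 9: C, bond orders sum to 3 (valence 4) → 1 H
  atom 10: C, bond orders sum to 4 (valence 4) → 0 H
  atom 11: C, bond orders sum to 4 (valence 4) → 0 H
  atom 12: O, bond orders sum to 1 (valence 2) → 1 H
  atom 13: O, bond orders sum to 2 (valence 2) → 0 H
  atom 14: N, bond orders sum to 3 (valence 3) → 0 H
  atom 15: C, bond orders sum to 4 (valence 4) → 0 H
  atom 16: Br (halogen, monovalent) → 0 H
Total hydrogens: 4.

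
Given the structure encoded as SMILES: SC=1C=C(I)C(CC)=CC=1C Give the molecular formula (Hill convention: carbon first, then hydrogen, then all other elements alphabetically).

C9H11IS

Walk through each heavy atom and fill implicit hydrogens from standard valence (C 4, N 3, O 2, S 2, halogen 1):
  atom 1: S, bond orders sum to 1 (valence 2) → 1 H
  atom 2: C, bond orders sum to 4 (valence 4) → 0 H
  atom 3: C, bond orders sum to 3 (valence 4) → 1 H
  atom 4: C, bond orders sum to 4 (valence 4) → 0 H
  atom 5: I (halogen, monovalent) → 0 H
  atom 6: C, bond orders sum to 4 (valence 4) → 0 H
  atom 7: C, bond orders sum to 2 (valence 4) → 2 H
  atom 8: C, bond orders sum to 1 (valence 4) → 3 H
  atom 9: C, bond orders sum to 3 (valence 4) → 1 H
  atom 10: C, bond orders sum to 4 (valence 4) → 0 H
  atom 11: C, bond orders sum to 1 (valence 4) → 3 H
Totals → C:9, H:11, I:1, S:1.
In Hill order: C9H11IS.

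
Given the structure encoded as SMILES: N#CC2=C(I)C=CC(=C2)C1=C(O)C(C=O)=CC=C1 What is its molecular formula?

C14H8INO2

Walk through each heavy atom and fill implicit hydrogens from standard valence (C 4, N 3, O 2, S 2, halogen 1):
  atom 1: N, bond orders sum to 3 (valence 3) → 0 H
  atom 2: C, bond orders sum to 4 (valence 4) → 0 H
  atom 3: C, bond orders sum to 4 (valence 4) → 0 H
  atom 4: C, bond orders sum to 4 (valence 4) → 0 H
  atom 5: I (halogen, monovalent) → 0 H
  atom 6: C, bond orders sum to 3 (valence 4) → 1 H
  atom 7: C, bond orders sum to 3 (valence 4) → 1 H
  atom 8: C, bond orders sum to 4 (valence 4) → 0 H
  atom 9: C, bond orders sum to 3 (valence 4) → 1 H
  atom 10: C, bond orders sum to 4 (valence 4) → 0 H
  atom 11: C, bond orders sum to 4 (valence 4) → 0 H
  atom 12: O, bond orders sum to 1 (valence 2) → 1 H
  atom 13: C, bond orders sum to 4 (valence 4) → 0 H
  atom 14: C, bond orders sum to 3 (valence 4) → 1 H
  atom 15: O, bond orders sum to 2 (valence 2) → 0 H
  atom 16: C, bond orders sum to 3 (valence 4) → 1 H
  atom 17: C, bond orders sum to 3 (valence 4) → 1 H
  atom 18: C, bond orders sum to 3 (valence 4) → 1 H
Totals → C:14, H:8, I:1, N:1, O:2.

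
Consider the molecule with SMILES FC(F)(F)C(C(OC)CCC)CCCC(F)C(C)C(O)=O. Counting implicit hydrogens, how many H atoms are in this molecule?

Walk through each heavy atom and fill implicit hydrogens from standard valence (C 4, N 3, O 2, S 2, halogen 1):
  atom 1: F (halogen, monovalent) → 0 H
  atom 2: C, bond orders sum to 4 (valence 4) → 0 H
  atom 3: F (halogen, monovalent) → 0 H
  atom 4: F (halogen, monovalent) → 0 H
  atom 5: C, bond orders sum to 3 (valence 4) → 1 H
  atom 6: C, bond orders sum to 3 (valence 4) → 1 H
  atom 7: O, bond orders sum to 2 (valence 2) → 0 H
  atom 8: C, bond orders sum to 1 (valence 4) → 3 H
  atom 9: C, bond orders sum to 2 (valence 4) → 2 H
  atom 10: C, bond orders sum to 2 (valence 4) → 2 H
  atom 11: C, bond orders sum to 1 (valence 4) → 3 H
  atom 12: C, bond orders sum to 2 (valence 4) → 2 H
  atom 13: C, bond orders sum to 2 (valence 4) → 2 H
  atom 14: C, bond orders sum to 2 (valence 4) → 2 H
  atom 15: C, bond orders sum to 3 (valence 4) → 1 H
  atom 16: F (halogen, monovalent) → 0 H
  atom 17: C, bond orders sum to 3 (valence 4) → 1 H
  atom 18: C, bond orders sum to 1 (valence 4) → 3 H
  atom 19: C, bond orders sum to 4 (valence 4) → 0 H
  atom 20: O, bond orders sum to 1 (valence 2) → 1 H
  atom 21: O, bond orders sum to 2 (valence 2) → 0 H
Total hydrogens: 24.

24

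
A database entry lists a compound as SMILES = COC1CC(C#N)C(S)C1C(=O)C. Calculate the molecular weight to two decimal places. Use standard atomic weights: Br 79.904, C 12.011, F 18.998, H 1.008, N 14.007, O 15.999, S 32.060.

199.27 g/mol

First, the molecular formula is C9H13NO2S (counting implicit H from valence).
  C: 9 × 12.011 = 108.099
  H: 13 × 1.008 = 13.104
  N: 1 × 14.007 = 14.007
  O: 2 × 15.999 = 31.998
  S: 1 × 32.060 = 32.060
Sum: 9×12.011 + 13×1.008 + 1×14.007 + 2×15.999 + 1×32.060 = 199.268 → 199.27 g/mol.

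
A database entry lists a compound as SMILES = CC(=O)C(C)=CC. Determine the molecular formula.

C6H10O

Walk through each heavy atom and fill implicit hydrogens from standard valence (C 4, N 3, O 2, S 2, halogen 1):
  atom 1: C, bond orders sum to 1 (valence 4) → 3 H
  atom 2: C, bond orders sum to 4 (valence 4) → 0 H
  atom 3: O, bond orders sum to 2 (valence 2) → 0 H
  atom 4: C, bond orders sum to 4 (valence 4) → 0 H
  atom 5: C, bond orders sum to 1 (valence 4) → 3 H
  atom 6: C, bond orders sum to 3 (valence 4) → 1 H
  atom 7: C, bond orders sum to 1 (valence 4) → 3 H
Totals → C:6, H:10, O:1.
In Hill order: C6H10O.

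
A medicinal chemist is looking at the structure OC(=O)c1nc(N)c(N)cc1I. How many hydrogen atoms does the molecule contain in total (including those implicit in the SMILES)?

Walk through each heavy atom and fill implicit hydrogens from standard valence (C 4, N 3, O 2, S 2, halogen 1); for lowercase aromatic atoms, an aromatic c carries 1 H when it has two neighbours and 0 H with three, and aromatic n carries 0 H:
  atom 1: O, bond orders sum to 1 (valence 2) → 1 H
  atom 2: C, bond orders sum to 4 (valence 4) → 0 H
  atom 3: O, bond orders sum to 2 (valence 2) → 0 H
  atom 4: aromatic c, 3 neighbours → 0 H
  atom 5: aromatic n, 2 neighbours → 0 H
  atom 6: aromatic c, 3 neighbours → 0 H
  atom 7: N, bond orders sum to 1 (valence 3) → 2 H
  atom 8: aromatic c, 3 neighbours → 0 H
  atom 9: N, bond orders sum to 1 (valence 3) → 2 H
  atom 10: aromatic c, 2 neighbours → 1 H
  atom 11: aromatic c, 3 neighbours → 0 H
  atom 12: I (halogen, monovalent) → 0 H
Total hydrogens: 6.

6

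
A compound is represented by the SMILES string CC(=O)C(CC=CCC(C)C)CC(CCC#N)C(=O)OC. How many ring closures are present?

0

In SMILES, each pair of matching ring-closure digits denotes one ring-closing bond; the number of such bonds equals the number of independent rings.
Ring-closure bonds here: 0.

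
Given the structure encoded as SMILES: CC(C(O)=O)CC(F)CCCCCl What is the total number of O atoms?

Scan the SMILES for O atoms (remember two-letter symbols like Cl and Br are single atoms).
Oxygen count: 2.

2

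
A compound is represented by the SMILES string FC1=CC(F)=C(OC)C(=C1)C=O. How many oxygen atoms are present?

2

Scan the SMILES for O atoms (remember two-letter symbols like Cl and Br are single atoms).
Oxygen count: 2.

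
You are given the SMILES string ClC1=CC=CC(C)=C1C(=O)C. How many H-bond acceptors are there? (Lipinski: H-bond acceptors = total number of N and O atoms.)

N atoms: 0; O atoms: 1.
Lipinski HBA = 0 + 1 = 1.

1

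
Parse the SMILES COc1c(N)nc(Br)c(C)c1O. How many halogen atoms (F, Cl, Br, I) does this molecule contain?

1

Halogen atoms appear at heavy-atom position 8 (1×Br).
Other groups present: 1 ether, 1 hydroxyl, 1 primary amine.
Halogen count: 1.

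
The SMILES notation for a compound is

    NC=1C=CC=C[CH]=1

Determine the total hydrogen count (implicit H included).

Walk through each heavy atom and fill implicit hydrogens from standard valence (C 4, N 3, O 2, S 2, halogen 1):
  atom 1: N, bond orders sum to 1 (valence 3) → 2 H
  atom 2: C, bond orders sum to 4 (valence 4) → 0 H
  atom 3: C, bond orders sum to 3 (valence 4) → 1 H
  atom 4: C, bond orders sum to 3 (valence 4) → 1 H
  atom 5: C, bond orders sum to 3 (valence 4) → 1 H
  atom 6: C, bond orders sum to 3 (valence 4) → 1 H
  atom 7: C with explicit H count 1
Total hydrogens: 7.

7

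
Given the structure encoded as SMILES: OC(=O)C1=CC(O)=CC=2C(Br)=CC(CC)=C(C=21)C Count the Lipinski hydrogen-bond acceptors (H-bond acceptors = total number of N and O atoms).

N atoms: 0; O atoms: 3.
Lipinski HBA = 0 + 3 = 3.

3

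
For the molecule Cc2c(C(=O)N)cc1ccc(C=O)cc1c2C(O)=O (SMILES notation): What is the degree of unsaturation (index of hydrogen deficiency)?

Molecular formula: C14H11NO4.
DoU = (2C + 2 + N − H − X) / 2, where X is the halogen count and O/S are ignored.
    = (2·14 + 2 + 1 − 11 − 0) / 2 = 20 / 2 = 10.

10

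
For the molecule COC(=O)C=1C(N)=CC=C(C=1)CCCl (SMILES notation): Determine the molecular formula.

C10H12ClNO2

Walk through each heavy atom and fill implicit hydrogens from standard valence (C 4, N 3, O 2, S 2, halogen 1):
  atom 1: C, bond orders sum to 1 (valence 4) → 3 H
  atom 2: O, bond orders sum to 2 (valence 2) → 0 H
  atom 3: C, bond orders sum to 4 (valence 4) → 0 H
  atom 4: O, bond orders sum to 2 (valence 2) → 0 H
  atom 5: C, bond orders sum to 4 (valence 4) → 0 H
  atom 6: C, bond orders sum to 4 (valence 4) → 0 H
  atom 7: N, bond orders sum to 1 (valence 3) → 2 H
  atom 8: C, bond orders sum to 3 (valence 4) → 1 H
  atom 9: C, bond orders sum to 3 (valence 4) → 1 H
  atom 10: C, bond orders sum to 4 (valence 4) → 0 H
  atom 11: C, bond orders sum to 3 (valence 4) → 1 H
  atom 12: C, bond orders sum to 2 (valence 4) → 2 H
  atom 13: C, bond orders sum to 2 (valence 4) → 2 H
  atom 14: Cl (halogen, monovalent) → 0 H
Totals → C:10, H:12, Cl:1, N:1, O:2.
In Hill order: C10H12ClNO2.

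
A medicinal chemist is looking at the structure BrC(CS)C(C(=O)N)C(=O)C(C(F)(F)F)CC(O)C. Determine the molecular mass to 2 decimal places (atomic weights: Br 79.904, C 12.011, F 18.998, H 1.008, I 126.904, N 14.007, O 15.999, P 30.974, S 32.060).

366.19 g/mol

First, the molecular formula is C10H15BrF3NO3S (counting implicit H from valence).
  Br: 1 × 79.904 = 79.904
  C: 10 × 12.011 = 120.110
  F: 3 × 18.998 = 56.994
  H: 15 × 1.008 = 15.120
  N: 1 × 14.007 = 14.007
  O: 3 × 15.999 = 47.997
  S: 1 × 32.060 = 32.060
Sum: 1×79.904 + 10×12.011 + 3×18.998 + 15×1.008 + 1×14.007 + 3×15.999 + 1×32.060 = 366.192 → 366.19 g/mol.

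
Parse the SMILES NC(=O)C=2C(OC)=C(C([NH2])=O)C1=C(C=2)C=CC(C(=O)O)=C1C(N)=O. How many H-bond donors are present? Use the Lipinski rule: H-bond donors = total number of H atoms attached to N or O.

7

Donors: find every N or O and count the H atoms it carries.
  atom 1 (N): bond orders sum to 1 → 2 H
  atom 3 (O): bond orders sum to 2 → 0 H
  atom 6 (O): bond orders sum to 2 → 0 H
  atom 10 (N): bond orders sum to 1 → 2 H
  atom 11 (O): bond orders sum to 2 → 0 H
  atom 19 (O): bond orders sum to 2 → 0 H
  atom 20 (O): bond orders sum to 1 → 1 H
  atom 23 (N): bond orders sum to 1 → 2 H
  atom 24 (O): bond orders sum to 2 → 0 H
Lipinski HBD = 7.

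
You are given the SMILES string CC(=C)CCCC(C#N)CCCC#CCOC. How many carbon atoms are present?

15

Count every carbon token in the SMILES (each C, including those in ring-closure positions and inside branches).
Carbon count: 15.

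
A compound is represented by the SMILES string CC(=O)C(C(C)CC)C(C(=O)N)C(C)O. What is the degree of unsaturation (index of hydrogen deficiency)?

2

Molecular formula: C11H21NO3.
DoU = (2C + 2 + N − H − X) / 2, where X is the halogen count and O/S are ignored.
    = (2·11 + 2 + 1 − 21 − 0) / 2 = 4 / 2 = 2.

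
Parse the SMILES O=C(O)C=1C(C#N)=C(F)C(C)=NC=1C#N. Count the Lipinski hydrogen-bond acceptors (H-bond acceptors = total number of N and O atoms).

N atoms: 3; O atoms: 2.
Lipinski HBA = 3 + 2 = 5.

5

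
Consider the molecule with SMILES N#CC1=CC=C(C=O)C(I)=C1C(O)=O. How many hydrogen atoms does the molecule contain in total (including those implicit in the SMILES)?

4

Walk through each heavy atom and fill implicit hydrogens from standard valence (C 4, N 3, O 2, S 2, halogen 1):
  atom 1: N, bond orders sum to 3 (valence 3) → 0 H
  atom 2: C, bond orders sum to 4 (valence 4) → 0 H
  atom 3: C, bond orders sum to 4 (valence 4) → 0 H
  atom 4: C, bond orders sum to 3 (valence 4) → 1 H
  atom 5: C, bond orders sum to 3 (valence 4) → 1 H
  atom 6: C, bond orders sum to 4 (valence 4) → 0 H
  atom 7: C, bond orders sum to 3 (valence 4) → 1 H
  atom 8: O, bond orders sum to 2 (valence 2) → 0 H
  atom 9: C, bond orders sum to 4 (valence 4) → 0 H
  atom 10: I (halogen, monovalent) → 0 H
  atom 11: C, bond orders sum to 4 (valence 4) → 0 H
  atom 12: C, bond orders sum to 4 (valence 4) → 0 H
  atom 13: O, bond orders sum to 1 (valence 2) → 1 H
  atom 14: O, bond orders sum to 2 (valence 2) → 0 H
Total hydrogens: 4.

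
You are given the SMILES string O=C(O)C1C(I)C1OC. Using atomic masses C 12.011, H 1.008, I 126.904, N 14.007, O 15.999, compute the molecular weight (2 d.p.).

242.01 g/mol

First, the molecular formula is C5H7IO3 (counting implicit H from valence).
  C: 5 × 12.011 = 60.055
  H: 7 × 1.008 = 7.056
  I: 1 × 126.904 = 126.904
  O: 3 × 15.999 = 47.997
Sum: 5×12.011 + 7×1.008 + 1×126.904 + 3×15.999 = 242.012 → 242.01 g/mol.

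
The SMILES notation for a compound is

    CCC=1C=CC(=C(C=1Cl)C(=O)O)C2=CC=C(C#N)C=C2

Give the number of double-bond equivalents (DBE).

11

Degree of unsaturation = (number of rings) + (number of π bonds).
Ring closures in the SMILES: 2.
π bonds: 7 double bonds (each 1 DoU), 1 triple bond (each 2 DoU) → 9 DoU from unsaturation.
Total DoU = 2 + 9 = 11.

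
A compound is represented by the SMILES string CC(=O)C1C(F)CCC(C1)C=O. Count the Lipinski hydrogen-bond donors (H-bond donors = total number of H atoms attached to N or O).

Donors: find every N or O and count the H atoms it carries.
  atom 3 (O): bond orders sum to 2 → 0 H
  atom 12 (O): bond orders sum to 2 → 0 H
Lipinski HBD = 0.

0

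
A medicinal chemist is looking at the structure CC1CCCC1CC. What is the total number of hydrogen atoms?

Walk through each heavy atom and fill implicit hydrogens from standard valence (C 4, N 3, O 2, S 2, halogen 1):
  atom 1: C, bond orders sum to 1 (valence 4) → 3 H
  atom 2: C, bond orders sum to 3 (valence 4) → 1 H
  atom 3: C, bond orders sum to 2 (valence 4) → 2 H
  atom 4: C, bond orders sum to 2 (valence 4) → 2 H
  atom 5: C, bond orders sum to 2 (valence 4) → 2 H
  atom 6: C, bond orders sum to 3 (valence 4) → 1 H
  atom 7: C, bond orders sum to 2 (valence 4) → 2 H
  atom 8: C, bond orders sum to 1 (valence 4) → 3 H
Total hydrogens: 16.

16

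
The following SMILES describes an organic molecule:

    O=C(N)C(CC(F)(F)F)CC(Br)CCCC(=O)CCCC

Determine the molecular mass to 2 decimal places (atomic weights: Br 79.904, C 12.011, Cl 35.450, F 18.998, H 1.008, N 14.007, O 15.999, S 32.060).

374.24 g/mol

First, the molecular formula is C14H23BrF3NO2 (counting implicit H from valence).
  Br: 1 × 79.904 = 79.904
  C: 14 × 12.011 = 168.154
  F: 3 × 18.998 = 56.994
  H: 23 × 1.008 = 23.184
  N: 1 × 14.007 = 14.007
  O: 2 × 15.999 = 31.998
Sum: 1×79.904 + 14×12.011 + 3×18.998 + 23×1.008 + 1×14.007 + 2×15.999 = 374.241 → 374.24 g/mol.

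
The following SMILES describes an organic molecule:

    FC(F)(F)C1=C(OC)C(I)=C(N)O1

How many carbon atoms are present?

Count every carbon token in the SMILES (each C, including those in ring-closure positions and inside branches).
Carbon count: 6.

6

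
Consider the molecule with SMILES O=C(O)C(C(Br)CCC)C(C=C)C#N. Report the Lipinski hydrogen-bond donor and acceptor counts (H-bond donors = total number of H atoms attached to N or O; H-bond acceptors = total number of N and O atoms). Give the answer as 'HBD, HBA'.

Donors: find every N or O and count the H atoms it carries.
  atom 1 (O): bond orders sum to 2 → 0 H
  atom 3 (O): bond orders sum to 1 → 1 H
  atom 14 (N): bond orders sum to 3 → 0 H
Lipinski HBD = 1.
Acceptors: N atoms = 1, O atoms = 2 → HBA = 3.

1, 3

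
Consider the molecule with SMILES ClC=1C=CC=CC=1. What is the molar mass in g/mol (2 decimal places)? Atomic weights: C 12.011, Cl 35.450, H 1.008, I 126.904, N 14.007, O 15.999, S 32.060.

First, the molecular formula is C6H5Cl (counting implicit H from valence).
  C: 6 × 12.011 = 72.066
  Cl: 1 × 35.450 = 35.450
  H: 5 × 1.008 = 5.040
Sum: 6×12.011 + 1×35.450 + 5×1.008 = 112.556 → 112.56 g/mol.

112.56 g/mol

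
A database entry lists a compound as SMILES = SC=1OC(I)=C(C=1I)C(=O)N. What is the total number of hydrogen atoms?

3

Walk through each heavy atom and fill implicit hydrogens from standard valence (C 4, N 3, O 2, S 2, halogen 1):
  atom 1: S, bond orders sum to 1 (valence 2) → 1 H
  atom 2: C, bond orders sum to 4 (valence 4) → 0 H
  atom 3: O, bond orders sum to 2 (valence 2) → 0 H
  atom 4: C, bond orders sum to 4 (valence 4) → 0 H
  atom 5: I (halogen, monovalent) → 0 H
  atom 6: C, bond orders sum to 4 (valence 4) → 0 H
  atom 7: C, bond orders sum to 4 (valence 4) → 0 H
  atom 8: I (halogen, monovalent) → 0 H
  atom 9: C, bond orders sum to 4 (valence 4) → 0 H
  atom 10: O, bond orders sum to 2 (valence 2) → 0 H
  atom 11: N, bond orders sum to 1 (valence 3) → 2 H
Total hydrogens: 3.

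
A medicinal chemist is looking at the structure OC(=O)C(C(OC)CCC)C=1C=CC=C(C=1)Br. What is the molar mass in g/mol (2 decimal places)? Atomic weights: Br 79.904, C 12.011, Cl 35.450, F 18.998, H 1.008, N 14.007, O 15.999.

301.18 g/mol

First, the molecular formula is C13H17BrO3 (counting implicit H from valence).
  Br: 1 × 79.904 = 79.904
  C: 13 × 12.011 = 156.143
  H: 17 × 1.008 = 17.136
  O: 3 × 15.999 = 47.997
Sum: 1×79.904 + 13×12.011 + 17×1.008 + 3×15.999 = 301.180 → 301.18 g/mol.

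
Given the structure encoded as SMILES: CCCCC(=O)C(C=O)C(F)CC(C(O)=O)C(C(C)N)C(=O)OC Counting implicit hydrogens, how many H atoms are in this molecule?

26

Walk through each heavy atom and fill implicit hydrogens from standard valence (C 4, N 3, O 2, S 2, halogen 1):
  atom 1: C, bond orders sum to 1 (valence 4) → 3 H
  atom 2: C, bond orders sum to 2 (valence 4) → 2 H
  atom 3: C, bond orders sum to 2 (valence 4) → 2 H
  atom 4: C, bond orders sum to 2 (valence 4) → 2 H
  atom 5: C, bond orders sum to 4 (valence 4) → 0 H
  atom 6: O, bond orders sum to 2 (valence 2) → 0 H
  atom 7: C, bond orders sum to 3 (valence 4) → 1 H
  atom 8: C, bond orders sum to 3 (valence 4) → 1 H
  atom 9: O, bond orders sum to 2 (valence 2) → 0 H
  atom 10: C, bond orders sum to 3 (valence 4) → 1 H
  atom 11: F (halogen, monovalent) → 0 H
  atom 12: C, bond orders sum to 2 (valence 4) → 2 H
  atom 13: C, bond orders sum to 3 (valence 4) → 1 H
  atom 14: C, bond orders sum to 4 (valence 4) → 0 H
  atom 15: O, bond orders sum to 1 (valence 2) → 1 H
  atom 16: O, bond orders sum to 2 (valence 2) → 0 H
  atom 17: C, bond orders sum to 3 (valence 4) → 1 H
  atom 18: C, bond orders sum to 3 (valence 4) → 1 H
  atom 19: C, bond orders sum to 1 (valence 4) → 3 H
  atom 20: N, bond orders sum to 1 (valence 3) → 2 H
  atom 21: C, bond orders sum to 4 (valence 4) → 0 H
  atom 22: O, bond orders sum to 2 (valence 2) → 0 H
  atom 23: O, bond orders sum to 2 (valence 2) → 0 H
  atom 24: C, bond orders sum to 1 (valence 4) → 3 H
Total hydrogens: 26.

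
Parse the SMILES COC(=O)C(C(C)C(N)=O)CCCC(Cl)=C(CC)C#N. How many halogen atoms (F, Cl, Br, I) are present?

Halogen atoms appear at heavy-atom position 15 (1×Cl).
Other groups present: 1 alkene, 1 amide, 1 ester, 1 nitrile.
Halogen count: 1.

1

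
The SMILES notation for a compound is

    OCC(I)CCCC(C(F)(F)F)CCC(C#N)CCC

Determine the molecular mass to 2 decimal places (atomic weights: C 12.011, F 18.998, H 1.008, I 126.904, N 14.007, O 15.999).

405.24 g/mol

First, the molecular formula is C14H23F3INO (counting implicit H from valence).
  C: 14 × 12.011 = 168.154
  F: 3 × 18.998 = 56.994
  H: 23 × 1.008 = 23.184
  I: 1 × 126.904 = 126.904
  N: 1 × 14.007 = 14.007
  O: 1 × 15.999 = 15.999
Sum: 14×12.011 + 3×18.998 + 23×1.008 + 1×126.904 + 1×14.007 + 1×15.999 = 405.242 → 405.24 g/mol.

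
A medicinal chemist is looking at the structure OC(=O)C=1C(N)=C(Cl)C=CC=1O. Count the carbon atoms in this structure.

Count every carbon token in the SMILES (each C, including those in ring-closure positions and inside branches).
Carbon count: 7.

7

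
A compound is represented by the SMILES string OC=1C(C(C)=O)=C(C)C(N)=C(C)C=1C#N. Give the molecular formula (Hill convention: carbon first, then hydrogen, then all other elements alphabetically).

Walk through each heavy atom and fill implicit hydrogens from standard valence (C 4, N 3, O 2, S 2, halogen 1):
  atom 1: O, bond orders sum to 1 (valence 2) → 1 H
  atom 2: C, bond orders sum to 4 (valence 4) → 0 H
  atom 3: C, bond orders sum to 4 (valence 4) → 0 H
  atom 4: C, bond orders sum to 4 (valence 4) → 0 H
  atom 5: C, bond orders sum to 1 (valence 4) → 3 H
  atom 6: O, bond orders sum to 2 (valence 2) → 0 H
  atom 7: C, bond orders sum to 4 (valence 4) → 0 H
  atom 8: C, bond orders sum to 1 (valence 4) → 3 H
  atom 9: C, bond orders sum to 4 (valence 4) → 0 H
  atom 10: N, bond orders sum to 1 (valence 3) → 2 H
  atom 11: C, bond orders sum to 4 (valence 4) → 0 H
  atom 12: C, bond orders sum to 1 (valence 4) → 3 H
  atom 13: C, bond orders sum to 4 (valence 4) → 0 H
  atom 14: C, bond orders sum to 4 (valence 4) → 0 H
  atom 15: N, bond orders sum to 3 (valence 3) → 0 H
Totals → C:11, H:12, N:2, O:2.
In Hill order: C11H12N2O2.

C11H12N2O2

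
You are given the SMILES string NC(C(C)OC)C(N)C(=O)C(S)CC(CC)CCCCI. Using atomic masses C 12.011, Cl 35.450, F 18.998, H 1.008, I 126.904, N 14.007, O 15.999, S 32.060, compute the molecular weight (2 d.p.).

First, the molecular formula is C15H31IN2O2S (counting implicit H from valence).
  C: 15 × 12.011 = 180.165
  H: 31 × 1.008 = 31.248
  I: 1 × 126.904 = 126.904
  N: 2 × 14.007 = 28.014
  O: 2 × 15.999 = 31.998
  S: 1 × 32.060 = 32.060
Sum: 15×12.011 + 31×1.008 + 1×126.904 + 2×14.007 + 2×15.999 + 1×32.060 = 430.389 → 430.39 g/mol.

430.39 g/mol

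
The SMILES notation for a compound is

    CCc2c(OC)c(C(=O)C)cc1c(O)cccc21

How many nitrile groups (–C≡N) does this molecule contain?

Scan the SMILES for the nitrile motif — none present.
Groups that are present: 1 ether, 1 hydroxyl, 1 ketone.

0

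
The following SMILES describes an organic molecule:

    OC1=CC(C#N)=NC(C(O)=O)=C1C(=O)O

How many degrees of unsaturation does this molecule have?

8

Molecular formula: C8H4N2O5.
DoU = (2C + 2 + N − H − X) / 2, where X is the halogen count and O/S are ignored.
    = (2·8 + 2 + 2 − 4 − 0) / 2 = 16 / 2 = 8.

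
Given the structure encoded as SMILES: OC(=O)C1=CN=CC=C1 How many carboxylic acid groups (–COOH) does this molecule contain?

1

The carboxylic acid motif appears at heavy-atom position 2 in the SMILES.
Carboxylic acid count: 1.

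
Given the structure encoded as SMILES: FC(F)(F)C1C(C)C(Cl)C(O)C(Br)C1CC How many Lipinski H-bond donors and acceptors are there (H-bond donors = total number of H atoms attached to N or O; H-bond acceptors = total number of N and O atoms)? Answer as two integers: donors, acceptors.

1, 1

Donors: find every N or O and count the H atoms it carries.
  atom 11 (O): bond orders sum to 1 → 1 H
Lipinski HBD = 1.
Acceptors: N atoms = 0, O atoms = 1 → HBA = 1.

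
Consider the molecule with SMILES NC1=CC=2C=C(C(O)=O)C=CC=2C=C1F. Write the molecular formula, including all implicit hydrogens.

Walk through each heavy atom and fill implicit hydrogens from standard valence (C 4, N 3, O 2, S 2, halogen 1):
  atom 1: N, bond orders sum to 1 (valence 3) → 2 H
  atom 2: C, bond orders sum to 4 (valence 4) → 0 H
  atom 3: C, bond orders sum to 3 (valence 4) → 1 H
  atom 4: C, bond orders sum to 4 (valence 4) → 0 H
  atom 5: C, bond orders sum to 3 (valence 4) → 1 H
  atom 6: C, bond orders sum to 4 (valence 4) → 0 H
  atom 7: C, bond orders sum to 4 (valence 4) → 0 H
  atom 8: O, bond orders sum to 1 (valence 2) → 1 H
  atom 9: O, bond orders sum to 2 (valence 2) → 0 H
  atom 10: C, bond orders sum to 3 (valence 4) → 1 H
  atom 11: C, bond orders sum to 3 (valence 4) → 1 H
  atom 12: C, bond orders sum to 4 (valence 4) → 0 H
  atom 13: C, bond orders sum to 3 (valence 4) → 1 H
  atom 14: C, bond orders sum to 4 (valence 4) → 0 H
  atom 15: F (halogen, monovalent) → 0 H
Totals → C:11, H:8, F:1, N:1, O:2.
In Hill order: C11H8FNO2.

C11H8FNO2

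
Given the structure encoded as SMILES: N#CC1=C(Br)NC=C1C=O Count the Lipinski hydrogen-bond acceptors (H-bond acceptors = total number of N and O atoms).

3

N atoms: 2; O atoms: 1.
Lipinski HBA = 2 + 1 = 3.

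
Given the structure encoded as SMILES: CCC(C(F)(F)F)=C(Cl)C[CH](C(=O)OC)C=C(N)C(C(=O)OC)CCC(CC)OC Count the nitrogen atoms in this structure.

Scan the SMILES for N atoms (remember two-letter symbols like Cl and Br are single atoms).
Nitrogen count: 1.

1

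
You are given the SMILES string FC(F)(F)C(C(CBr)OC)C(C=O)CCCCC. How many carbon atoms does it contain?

Count every carbon token in the SMILES (each C, including those in ring-closure positions and inside branches).
Carbon count: 12.

12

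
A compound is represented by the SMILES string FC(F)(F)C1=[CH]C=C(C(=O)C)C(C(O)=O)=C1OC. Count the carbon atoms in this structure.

Count every carbon token in the SMILES (each C, including those in ring-closure positions and inside branches).
Carbon count: 11.

11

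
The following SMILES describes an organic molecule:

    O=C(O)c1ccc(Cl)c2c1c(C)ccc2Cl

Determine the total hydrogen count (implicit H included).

Walk through each heavy atom and fill implicit hydrogens from standard valence (C 4, N 3, O 2, S 2, halogen 1); for lowercase aromatic atoms, an aromatic c carries 1 H when it has two neighbours and 0 H with three, and aromatic n carries 0 H:
  atom 1: O, bond orders sum to 2 (valence 2) → 0 H
  atom 2: C, bond orders sum to 4 (valence 4) → 0 H
  atom 3: O, bond orders sum to 1 (valence 2) → 1 H
  atom 4: aromatic c, 3 neighbours → 0 H
  atom 5: aromatic c, 2 neighbours → 1 H
  atom 6: aromatic c, 2 neighbours → 1 H
  atom 7: aromatic c, 3 neighbours → 0 H
  atom 8: Cl (halogen, monovalent) → 0 H
  atom 9: aromatic c, 3 neighbours → 0 H
  atom 10: aromatic c, 3 neighbours → 0 H
  atom 11: aromatic c, 3 neighbours → 0 H
  atom 12: C, bond orders sum to 1 (valence 4) → 3 H
  atom 13: aromatic c, 2 neighbours → 1 H
  atom 14: aromatic c, 2 neighbours → 1 H
  atom 15: aromatic c, 3 neighbours → 0 H
  atom 16: Cl (halogen, monovalent) → 0 H
Total hydrogens: 8.

8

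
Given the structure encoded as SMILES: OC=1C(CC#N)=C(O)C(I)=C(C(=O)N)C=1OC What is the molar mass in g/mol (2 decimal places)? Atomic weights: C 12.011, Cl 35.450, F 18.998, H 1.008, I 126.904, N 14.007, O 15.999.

First, the molecular formula is C10H9IN2O4 (counting implicit H from valence).
  C: 10 × 12.011 = 120.110
  H: 9 × 1.008 = 9.072
  I: 1 × 126.904 = 126.904
  N: 2 × 14.007 = 28.014
  O: 4 × 15.999 = 63.996
Sum: 10×12.011 + 9×1.008 + 1×126.904 + 2×14.007 + 4×15.999 = 348.096 → 348.10 g/mol.

348.10 g/mol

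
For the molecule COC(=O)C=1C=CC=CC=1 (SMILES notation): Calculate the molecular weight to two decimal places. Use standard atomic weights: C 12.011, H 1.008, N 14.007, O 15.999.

136.15 g/mol

First, the molecular formula is C8H8O2 (counting implicit H from valence).
  C: 8 × 12.011 = 96.088
  H: 8 × 1.008 = 8.064
  O: 2 × 15.999 = 31.998
Sum: 8×12.011 + 8×1.008 + 2×15.999 = 136.150 → 136.15 g/mol.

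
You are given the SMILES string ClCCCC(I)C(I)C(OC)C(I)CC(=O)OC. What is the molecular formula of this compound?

C11H18ClI3O3

Walk through each heavy atom and fill implicit hydrogens from standard valence (C 4, N 3, O 2, S 2, halogen 1):
  atom 1: Cl (halogen, monovalent) → 0 H
  atom 2: C, bond orders sum to 2 (valence 4) → 2 H
  atom 3: C, bond orders sum to 2 (valence 4) → 2 H
  atom 4: C, bond orders sum to 2 (valence 4) → 2 H
  atom 5: C, bond orders sum to 3 (valence 4) → 1 H
  atom 6: I (halogen, monovalent) → 0 H
  atom 7: C, bond orders sum to 3 (valence 4) → 1 H
  atom 8: I (halogen, monovalent) → 0 H
  atom 9: C, bond orders sum to 3 (valence 4) → 1 H
  atom 10: O, bond orders sum to 2 (valence 2) → 0 H
  atom 11: C, bond orders sum to 1 (valence 4) → 3 H
  atom 12: C, bond orders sum to 3 (valence 4) → 1 H
  atom 13: I (halogen, monovalent) → 0 H
  atom 14: C, bond orders sum to 2 (valence 4) → 2 H
  atom 15: C, bond orders sum to 4 (valence 4) → 0 H
  atom 16: O, bond orders sum to 2 (valence 2) → 0 H
  atom 17: O, bond orders sum to 2 (valence 2) → 0 H
  atom 18: C, bond orders sum to 1 (valence 4) → 3 H
Totals → C:11, H:18, Cl:1, I:3, O:3.
In Hill order: C11H18ClI3O3.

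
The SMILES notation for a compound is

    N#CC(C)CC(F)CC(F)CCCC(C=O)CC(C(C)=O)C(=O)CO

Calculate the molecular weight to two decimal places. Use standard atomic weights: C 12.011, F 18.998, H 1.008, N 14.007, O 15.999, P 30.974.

359.41 g/mol

First, the molecular formula is C18H27F2NO4 (counting implicit H from valence).
  C: 18 × 12.011 = 216.198
  F: 2 × 18.998 = 37.996
  H: 27 × 1.008 = 27.216
  N: 1 × 14.007 = 14.007
  O: 4 × 15.999 = 63.996
Sum: 18×12.011 + 2×18.998 + 27×1.008 + 1×14.007 + 4×15.999 = 359.413 → 359.41 g/mol.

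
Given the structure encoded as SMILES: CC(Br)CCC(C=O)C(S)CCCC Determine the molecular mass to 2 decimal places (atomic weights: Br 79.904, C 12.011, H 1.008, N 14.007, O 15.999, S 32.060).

First, the molecular formula is C11H21BrOS (counting implicit H from valence).
  Br: 1 × 79.904 = 79.904
  C: 11 × 12.011 = 132.121
  H: 21 × 1.008 = 21.168
  O: 1 × 15.999 = 15.999
  S: 1 × 32.060 = 32.060
Sum: 1×79.904 + 11×12.011 + 21×1.008 + 1×15.999 + 1×32.060 = 281.252 → 281.25 g/mol.

281.25 g/mol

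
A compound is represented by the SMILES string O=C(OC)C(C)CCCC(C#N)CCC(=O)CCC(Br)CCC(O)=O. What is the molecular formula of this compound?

C18H28BrNO5

Walk through each heavy atom and fill implicit hydrogens from standard valence (C 4, N 3, O 2, S 2, halogen 1):
  atom 1: O, bond orders sum to 2 (valence 2) → 0 H
  atom 2: C, bond orders sum to 4 (valence 4) → 0 H
  atom 3: O, bond orders sum to 2 (valence 2) → 0 H
  atom 4: C, bond orders sum to 1 (valence 4) → 3 H
  atom 5: C, bond orders sum to 3 (valence 4) → 1 H
  atom 6: C, bond orders sum to 1 (valence 4) → 3 H
  atom 7: C, bond orders sum to 2 (valence 4) → 2 H
  atom 8: C, bond orders sum to 2 (valence 4) → 2 H
  atom 9: C, bond orders sum to 2 (valence 4) → 2 H
  atom 10: C, bond orders sum to 3 (valence 4) → 1 H
  atom 11: C, bond orders sum to 4 (valence 4) → 0 H
  atom 12: N, bond orders sum to 3 (valence 3) → 0 H
  atom 13: C, bond orders sum to 2 (valence 4) → 2 H
  atom 14: C, bond orders sum to 2 (valence 4) → 2 H
  atom 15: C, bond orders sum to 4 (valence 4) → 0 H
  atom 16: O, bond orders sum to 2 (valence 2) → 0 H
  atom 17: C, bond orders sum to 2 (valence 4) → 2 H
  atom 18: C, bond orders sum to 2 (valence 4) → 2 H
  atom 19: C, bond orders sum to 3 (valence 4) → 1 H
  atom 20: Br (halogen, monovalent) → 0 H
  atom 21: C, bond orders sum to 2 (valence 4) → 2 H
  atom 22: C, bond orders sum to 2 (valence 4) → 2 H
  atom 23: C, bond orders sum to 4 (valence 4) → 0 H
  atom 24: O, bond orders sum to 1 (valence 2) → 1 H
  atom 25: O, bond orders sum to 2 (valence 2) → 0 H
Totals → C:18, H:28, Br:1, N:1, O:5.
In Hill order: C18H28BrNO5.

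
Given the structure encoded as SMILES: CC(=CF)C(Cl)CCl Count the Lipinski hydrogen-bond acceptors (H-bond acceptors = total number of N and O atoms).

0

N atoms: 0; O atoms: 0.
Lipinski HBA = 0 + 0 = 0.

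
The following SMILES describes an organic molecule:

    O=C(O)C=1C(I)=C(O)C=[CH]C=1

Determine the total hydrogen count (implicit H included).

Walk through each heavy atom and fill implicit hydrogens from standard valence (C 4, N 3, O 2, S 2, halogen 1):
  atom 1: O, bond orders sum to 2 (valence 2) → 0 H
  atom 2: C, bond orders sum to 4 (valence 4) → 0 H
  atom 3: O, bond orders sum to 1 (valence 2) → 1 H
  atom 4: C, bond orders sum to 4 (valence 4) → 0 H
  atom 5: C, bond orders sum to 4 (valence 4) → 0 H
  atom 6: I (halogen, monovalent) → 0 H
  atom 7: C, bond orders sum to 4 (valence 4) → 0 H
  atom 8: O, bond orders sum to 1 (valence 2) → 1 H
  atom 9: C, bond orders sum to 3 (valence 4) → 1 H
  atom 10: C with explicit H count 1
  atom 11: C, bond orders sum to 3 (valence 4) → 1 H
Total hydrogens: 5.

5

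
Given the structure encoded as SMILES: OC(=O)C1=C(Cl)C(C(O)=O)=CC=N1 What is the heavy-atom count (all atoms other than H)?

13

Every atom symbol written in the SMILES (organic subset) is one heavy atom; implicit H are not written.
Heavy atoms by element → C:7, Cl:1, N:1, O:4.
Total: 13.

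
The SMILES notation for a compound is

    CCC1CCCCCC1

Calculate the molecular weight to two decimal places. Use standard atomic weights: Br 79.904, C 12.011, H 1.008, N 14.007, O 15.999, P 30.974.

126.24 g/mol

First, the molecular formula is C9H18 (counting implicit H from valence).
  C: 9 × 12.011 = 108.099
  H: 18 × 1.008 = 18.144
Sum: 9×12.011 + 18×1.008 = 126.243 → 126.24 g/mol.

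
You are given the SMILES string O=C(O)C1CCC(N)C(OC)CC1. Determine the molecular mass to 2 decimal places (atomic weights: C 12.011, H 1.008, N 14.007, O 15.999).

First, the molecular formula is C9H17NO3 (counting implicit H from valence).
  C: 9 × 12.011 = 108.099
  H: 17 × 1.008 = 17.136
  N: 1 × 14.007 = 14.007
  O: 3 × 15.999 = 47.997
Sum: 9×12.011 + 17×1.008 + 1×14.007 + 3×15.999 = 187.239 → 187.24 g/mol.

187.24 g/mol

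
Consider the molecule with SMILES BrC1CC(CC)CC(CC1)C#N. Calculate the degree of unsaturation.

3

Degree of unsaturation = (number of rings) + (number of π bonds).
Ring closures in the SMILES: 1.
π bonds: 1 triple bond (each 2 DoU) → 2 DoU from unsaturation.
Total DoU = 1 + 2 = 3.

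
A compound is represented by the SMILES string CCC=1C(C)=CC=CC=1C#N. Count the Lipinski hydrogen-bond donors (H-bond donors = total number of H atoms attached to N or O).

0

Donors: find every N or O and count the H atoms it carries.
  atom 11 (N): bond orders sum to 3 → 0 H
Lipinski HBD = 0.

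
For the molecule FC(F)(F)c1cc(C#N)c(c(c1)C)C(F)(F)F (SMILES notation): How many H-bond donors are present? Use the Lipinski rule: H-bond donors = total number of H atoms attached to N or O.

Donors: find every N or O and count the H atoms it carries.
  atom 9 (N): bond orders sum to 3 → 0 H
Lipinski HBD = 0.

0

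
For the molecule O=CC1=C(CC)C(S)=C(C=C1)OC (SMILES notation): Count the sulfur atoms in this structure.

Scan the SMILES for S atoms (remember two-letter symbols like Cl and Br are single atoms).
Sulfur count: 1.

1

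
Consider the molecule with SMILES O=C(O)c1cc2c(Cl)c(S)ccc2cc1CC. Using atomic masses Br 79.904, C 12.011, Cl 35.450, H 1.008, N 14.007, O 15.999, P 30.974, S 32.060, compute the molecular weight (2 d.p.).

266.74 g/mol

First, the molecular formula is C13H11ClO2S (counting implicit H from valence).
  C: 13 × 12.011 = 156.143
  Cl: 1 × 35.450 = 35.450
  H: 11 × 1.008 = 11.088
  O: 2 × 15.999 = 31.998
  S: 1 × 32.060 = 32.060
Sum: 13×12.011 + 1×35.450 + 11×1.008 + 2×15.999 + 1×32.060 = 266.739 → 266.74 g/mol.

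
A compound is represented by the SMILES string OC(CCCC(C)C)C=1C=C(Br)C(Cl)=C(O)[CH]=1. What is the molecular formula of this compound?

C13H18BrClO2

Walk through each heavy atom and fill implicit hydrogens from standard valence (C 4, N 3, O 2, S 2, halogen 1):
  atom 1: O, bond orders sum to 1 (valence 2) → 1 H
  atom 2: C, bond orders sum to 3 (valence 4) → 1 H
  atom 3: C, bond orders sum to 2 (valence 4) → 2 H
  atom 4: C, bond orders sum to 2 (valence 4) → 2 H
  atom 5: C, bond orders sum to 2 (valence 4) → 2 H
  atom 6: C, bond orders sum to 3 (valence 4) → 1 H
  atom 7: C, bond orders sum to 1 (valence 4) → 3 H
  atom 8: C, bond orders sum to 1 (valence 4) → 3 H
  atom 9: C, bond orders sum to 4 (valence 4) → 0 H
  atom 10: C, bond orders sum to 3 (valence 4) → 1 H
  atom 11: C, bond orders sum to 4 (valence 4) → 0 H
  atom 12: Br (halogen, monovalent) → 0 H
  atom 13: C, bond orders sum to 4 (valence 4) → 0 H
  atom 14: Cl (halogen, monovalent) → 0 H
  atom 15: C, bond orders sum to 4 (valence 4) → 0 H
  atom 16: O, bond orders sum to 1 (valence 2) → 1 H
  atom 17: C with explicit H count 1
Totals → C:13, H:18, Br:1, Cl:1, O:2.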